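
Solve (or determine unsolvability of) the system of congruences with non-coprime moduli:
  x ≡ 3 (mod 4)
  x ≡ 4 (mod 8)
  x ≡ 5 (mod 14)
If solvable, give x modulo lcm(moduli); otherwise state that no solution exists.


Moduli 4, 8, 14 are not pairwise coprime, so CRT works modulo lcm(m_i) when all pairwise compatibility conditions hold.
Pairwise compatibility: gcd(m_i, m_j) must divide a_i - a_j for every pair.
Merge one congruence at a time:
  Start: x ≡ 3 (mod 4).
  Combine with x ≡ 4 (mod 8): gcd(4, 8) = 4, and 4 - 3 = 1 is NOT divisible by 4.
    ⇒ system is inconsistent (no integer solution).

No solution (the system is inconsistent).


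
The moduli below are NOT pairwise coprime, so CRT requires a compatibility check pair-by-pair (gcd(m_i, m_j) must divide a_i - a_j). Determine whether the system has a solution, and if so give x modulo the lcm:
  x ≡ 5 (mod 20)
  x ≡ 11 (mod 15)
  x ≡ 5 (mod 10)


Moduli 20, 15, 10 are not pairwise coprime, so CRT works modulo lcm(m_i) when all pairwise compatibility conditions hold.
Pairwise compatibility: gcd(m_i, m_j) must divide a_i - a_j for every pair.
Merge one congruence at a time:
  Start: x ≡ 5 (mod 20).
  Combine with x ≡ 11 (mod 15): gcd(20, 15) = 5, and 11 - 5 = 6 is NOT divisible by 5.
    ⇒ system is inconsistent (no integer solution).

No solution (the system is inconsistent).


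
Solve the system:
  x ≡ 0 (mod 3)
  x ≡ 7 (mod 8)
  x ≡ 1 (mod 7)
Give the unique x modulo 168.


Moduli 3, 8, 7 are pairwise coprime; by CRT there is a unique solution modulo M = 3 · 8 · 7 = 168.
Solve pairwise, accumulating the modulus:
  Start with x ≡ 0 (mod 3).
  Combine with x ≡ 7 (mod 8): since gcd(3, 8) = 1, we get a unique residue mod 24.
    Write x = 0 + 3·t and substitute into x ≡ 7 (mod 8): 3·t ≡ 7 − 0 = 7 (mod 8).
    The inverse of 3 mod 8 is 3 (since 3·3 = 9 = 1·8 + 1), so t ≡ 3·7 = 21 ≡ 5 (mod 8).
    Then x = 0 + 3·5 = 15, valid modulo lcm(3, 8) = 24: x ≡ 15 (mod 24).
  Combine with x ≡ 1 (mod 7): since gcd(24, 7) = 1, we get a unique residue mod 168.
    Write x = 15 + 24·t and substitute into x ≡ 1 (mod 7): 24·t ≡ 1 − 15 = -14 (mod 7).
    Reduce coefficients mod 7: 3·t ≡ 0 (mod 7).
    The inverse of 3 mod 7 is 5 (since 3·5 = 15 = 2·7 + 1), so t ≡ 5·0 = 0 ≡ 0 (mod 7).
    Then x = 15 + 24·0 = 15, valid modulo lcm(24, 7) = 168: x ≡ 15 (mod 168).
Verify: 15 mod 3 = 0 ✓, 15 mod 8 = 7 ✓, 15 mod 7 = 1 ✓.

x ≡ 15 (mod 168).


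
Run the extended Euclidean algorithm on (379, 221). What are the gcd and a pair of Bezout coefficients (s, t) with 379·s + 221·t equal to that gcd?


Euclidean algorithm on (379, 221) — divide until remainder is 0:
  379 = 1 · 221 + 158
  221 = 1 · 158 + 63
  158 = 2 · 63 + 32
  63 = 1 · 32 + 31
  32 = 1 · 31 + 1
  31 = 31 · 1 + 0
gcd(379, 221) = 1.
Track Bezout coefficients alongside the remainders: start with r₀ = 379 = a·1 + b·0 (s = 1, t = 0) and r₁ = 221 = a·0 + b·1 (s = 0, t = 1); each new remainder r_{k+1} = r_{k-1} − q_k·r_k inherits s_{k+1} = s_{k-1} − q_k·s_k, t_{k+1} = t_{k-1} − q_k·t_k, so r_k = a·s_k + b·t_k at every step:
  q = 1: r = 158, s = 1 − 1·0 = 1, t = 0 − 1·1 = -1  (check: 379·1 + 221·(-1) = 158)
  q = 1: r = 63, s = 0 − 1·1 = -1, t = 1 − 1·(-1) = 2  (check: 379·(-1) + 221·2 = 63)
  q = 2: r = 32, s = 1 − 2·(-1) = 3, t = -1 − 2·2 = -5  (check: 379·3 + 221·(-5) = 32)
  q = 1: r = 31, s = -1 − 1·3 = -4, t = 2 − 1·(-5) = 7  (check: 379·(-4) + 221·7 = 31)
  q = 1: r = 1, s = 3 − 1·(-4) = 7, t = -5 − 1·7 = -12  (check: 379·7 + 221·(-12) = 1)
The row with r = 1 (the gcd) gives the Bezout coefficients s = 7, t = -12.
Result: 379 · (7) + 221 · (-12) = 1.

gcd(379, 221) = 1; s = 7, t = -12 (check: 379·7 + 221·(-12) = 1).


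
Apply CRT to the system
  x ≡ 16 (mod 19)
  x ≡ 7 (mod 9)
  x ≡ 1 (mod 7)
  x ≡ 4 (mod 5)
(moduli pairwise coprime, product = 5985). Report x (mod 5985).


Product of moduli M = 19 · 9 · 7 · 5 = 5985.
Merge one congruence at a time:
  Start: x ≡ 16 (mod 19).
  Combine with x ≡ 7 (mod 9); new modulus lcm = 171.
    Write x = 16 + 19·t and substitute into x ≡ 7 (mod 9): 19·t ≡ 7 − 16 = -9 (mod 9).
    Reduce coefficients mod 9: 1·t ≡ 0 (mod 9).
    So t ≡ 0 (mod 9).
    Then x = 16 + 19·0 = 16, valid modulo lcm(19, 9) = 171: x ≡ 16 (mod 171).
  Combine with x ≡ 1 (mod 7); new modulus lcm = 1197.
    Write x = 16 + 171·t and substitute into x ≡ 1 (mod 7): 171·t ≡ 1 − 16 = -15 (mod 7).
    Reduce coefficients mod 7: 3·t ≡ 6 (mod 7).
    The inverse of 3 mod 7 is 5 (since 3·5 = 15 = 2·7 + 1), so t ≡ 5·6 = 30 ≡ 2 (mod 7).
    Then x = 16 + 171·2 = 358, valid modulo lcm(171, 7) = 1197: x ≡ 358 (mod 1197).
  Combine with x ≡ 4 (mod 5); new modulus lcm = 5985.
    Write x = 358 + 1197·t and substitute into x ≡ 4 (mod 5): 1197·t ≡ 4 − 358 = -354 (mod 5).
    Reduce coefficients mod 5: 2·t ≡ 1 (mod 5).
    The inverse of 2 mod 5 is 3 (since 2·3 = 6 = 1·5 + 1), so t ≡ 3·1 = 3 ≡ 3 (mod 5).
    Then x = 358 + 1197·3 = 3949, valid modulo lcm(1197, 5) = 5985: x ≡ 3949 (mod 5985).
Verify against each original: 3949 mod 19 = 16, 3949 mod 9 = 7, 3949 mod 7 = 1, 3949 mod 5 = 4.

x ≡ 3949 (mod 5985).


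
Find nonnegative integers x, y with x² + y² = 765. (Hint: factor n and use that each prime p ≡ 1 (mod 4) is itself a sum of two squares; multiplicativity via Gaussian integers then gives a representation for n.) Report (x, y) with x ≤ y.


Step 1: Factor n = 765 = 3^2 · 5 · 17.
Step 2: Check the mod-4 condition on each prime factor: 3 ≡ 3 (mod 4), exponent 2 (must be even); 5 ≡ 1 (mod 4), exponent 1; 17 ≡ 1 (mod 4), exponent 1.
All primes ≡ 3 (mod 4) appear to even exponent (or don't appear), so by the two-squares theorem n IS expressible as a sum of two squares.
Step 3: Build a representation. Group n = k² · m with k = 3 and m = 5 · 17 = 85 (a product of primes ≡ 1 (mod 4)); a representation of m scales to one of n via (k·x)² + (k·y)² = k²(x² + y²). Each prime p ≡ 1 (mod 4) is itself a sum of two squares; find a² by testing p − a² for a perfect square:
  5: 5 − 1² = 4 = 2² ⇒ 5 = 1² + 2².
  17: 17 − 1² = 16 = 4² ⇒ 17 = 1² + 4².
  Combine using the Brahmagupta–Fibonacci identity (a² + b²)(c² + d²) = (ac − bd)² + (ad + bc)² = (ac + bd)² + (ad − bc)²:
  5 · 17 = 85: from (1² + 2²)(1² + 4²), take (1·1 − 2·4, 1·4 + 2·1) = (1 − 8, 4 + 2) = (-7, 6); dropping signs (only squares matter) gives (7, 6); check 7² + 6² = 49 + 36 = 85 ✓.
  Scale by k = 3: (3·7, 3·6) = (21, 18).
Step 4: Order so x ≤ y and verify: 18² + 21² = 324 + 441 = 765 = n. ✓

n = 765 = 18² + 21² (one valid representation with x ≤ y).


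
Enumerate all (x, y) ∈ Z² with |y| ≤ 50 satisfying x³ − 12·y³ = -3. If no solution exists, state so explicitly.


The equation is x³ - 12y³ = -3. For fixed y, x³ = 12·y³ − 3, so a solution requires the RHS to be a perfect cube.
Strategy: iterate y from -50 to 50, compute RHS = 12·y³ − 3, and check whether it is a (positive or negative) perfect cube.
Check small values of y:
  y = 0: RHS = -3 is not a perfect cube.
  y = 1: RHS = 9 is not a perfect cube.
  y = -1: RHS = -15 is not a perfect cube.
  y = 2: RHS = 93 is not a perfect cube.
  y = -2: RHS = -99 is not a perfect cube.
  y = 3: RHS = 321 is not a perfect cube.
  y = -3: RHS = -327 is not a perfect cube.
Continuing the search up to |y| = 50 finds no solutions either.
No (x, y) in the scanned range satisfies the equation.

No integer solutions with |y| ≤ 50.


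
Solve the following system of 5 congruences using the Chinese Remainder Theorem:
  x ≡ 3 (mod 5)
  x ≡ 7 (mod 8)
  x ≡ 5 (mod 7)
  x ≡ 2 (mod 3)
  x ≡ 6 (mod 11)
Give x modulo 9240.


Product of moduli M = 5 · 8 · 7 · 3 · 11 = 9240.
Merge one congruence at a time:
  Start: x ≡ 3 (mod 5).
  Combine with x ≡ 7 (mod 8); new modulus lcm = 40.
    Write x = 3 + 5·t and substitute into x ≡ 7 (mod 8): 5·t ≡ 7 − 3 = 4 (mod 8).
    The inverse of 5 mod 8 is 5 (since 5·5 = 25 = 3·8 + 1), so t ≡ 5·4 = 20 ≡ 4 (mod 8).
    Then x = 3 + 5·4 = 23, valid modulo lcm(5, 8) = 40: x ≡ 23 (mod 40).
  Combine with x ≡ 5 (mod 7); new modulus lcm = 280.
    Write x = 23 + 40·t and substitute into x ≡ 5 (mod 7): 40·t ≡ 5 − 23 = -18 (mod 7).
    Reduce coefficients mod 7: 5·t ≡ 3 (mod 7).
    The inverse of 5 mod 7 is 3 (since 5·3 = 15 = 2·7 + 1), so t ≡ 3·3 = 9 ≡ 2 (mod 7).
    Then x = 23 + 40·2 = 103, valid modulo lcm(40, 7) = 280: x ≡ 103 (mod 280).
  Combine with x ≡ 2 (mod 3); new modulus lcm = 840.
    Write x = 103 + 280·t and substitute into x ≡ 2 (mod 3): 280·t ≡ 2 − 103 = -101 (mod 3).
    Reduce coefficients mod 3: 1·t ≡ 1 (mod 3).
    So t ≡ 1 (mod 3).
    Then x = 103 + 280·1 = 383, valid modulo lcm(280, 3) = 840: x ≡ 383 (mod 840).
  Combine with x ≡ 6 (mod 11); new modulus lcm = 9240.
    Write x = 383 + 840·t and substitute into x ≡ 6 (mod 11): 840·t ≡ 6 − 383 = -377 (mod 11).
    Reduce coefficients mod 11: 4·t ≡ 8 (mod 11).
    The inverse of 4 mod 11 is 3 (since 4·3 = 12 = 1·11 + 1), so t ≡ 3·8 = 24 ≡ 2 (mod 11).
    Then x = 383 + 840·2 = 2063, valid modulo lcm(840, 11) = 9240: x ≡ 2063 (mod 9240).
Verify against each original: 2063 mod 5 = 3, 2063 mod 8 = 7, 2063 mod 7 = 5, 2063 mod 3 = 2, 2063 mod 11 = 6.

x ≡ 2063 (mod 9240).


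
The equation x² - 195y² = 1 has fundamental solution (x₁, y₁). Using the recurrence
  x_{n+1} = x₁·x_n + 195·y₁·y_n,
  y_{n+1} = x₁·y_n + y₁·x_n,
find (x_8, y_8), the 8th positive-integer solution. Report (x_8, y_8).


Step 1: Find the fundamental solution (x₁, y₁) of x² - 195y² = 1.
  Expand √195 as a continued fraction. a₀ = ⌊√195⌋ = 13; iterate m_{k+1} = d_k·a_k − m_k, d_{k+1} = (195 − m_{k+1}²)/d_k, a_{k+1} = ⌊(a₀ + m_{k+1})/d_{k+1}⌋ (starting m₀ = 0, d₀ = 1), with convergents p_k = a_k·p_{k-1} + p_{k-2}, q_k = a_k·q_{k-1} + q_{k-2} (p₋₁ = 1, q₋₁ = 0):
  k = 0: a₀ = 13; p₀/q₀ = 13/1; p₀² − 195·q₀² = 169 − 195 = -26.
  k = 1: m = 13, d = 26, a = ⌊(13 + 13)/26⌋ = 1; p/q = (1·13 + 1)/(1·1 + 0) = 14/1; p² − 195·q² = 196 − 195 = 1.
  The first convergent with p² − 195·q² = 1 gives the fundamental solution (x₁, y₁) = (14, 1).
Step 2: Apply the recurrence (x_{n+1}, y_{n+1}) = (x₁x_n + 195y₁y_n, x₁y_n + y₁x_n) repeatedly.
  From (x_1, y_1) = (14, 1): x_2 = 14·14 + 195·1·1 = 391; y_2 = 14·1 + 1·14 = 28.
  From (x_2, y_2) = (391, 28): x_3 = 14·391 + 195·1·28 = 10934; y_3 = 14·28 + 1·391 = 783.
  From (x_3, y_3) = (10934, 783): x_4 = 14·10934 + 195·1·783 = 305761; y_4 = 14·783 + 1·10934 = 21896.
  From (x_4, y_4) = (305761, 21896): x_5 = 14·305761 + 195·1·21896 = 8550374; y_5 = 14·21896 + 1·305761 = 612305.
  From (x_5, y_5) = (8550374, 612305): x_6 = 14·8550374 + 195·1·612305 = 239104711; y_6 = 14·612305 + 1·8550374 = 17122644.
  From (x_6, y_6) = (239104711, 17122644): x_7 = 14·239104711 + 195·1·17122644 = 6686381534; y_7 = 14·17122644 + 1·239104711 = 478821727.
  From (x_7, y_7) = (6686381534, 478821727): x_8 = 14·6686381534 + 195·1·478821727 = 186979578241; y_8 = 14·478821727 + 1·6686381534 = 13389885712.
Step 3: Verify x_8² - 195·y_8² = 34961362679182240654081 - 34961362679182240654080 = 1 (should be 1). ✓

(x_1, y_1) = (14, 1); (x_8, y_8) = (186979578241, 13389885712).


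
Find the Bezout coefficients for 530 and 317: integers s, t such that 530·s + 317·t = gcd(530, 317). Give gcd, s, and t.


Euclidean algorithm on (530, 317) — divide until remainder is 0:
  530 = 1 · 317 + 213
  317 = 1 · 213 + 104
  213 = 2 · 104 + 5
  104 = 20 · 5 + 4
  5 = 1 · 4 + 1
  4 = 4 · 1 + 0
gcd(530, 317) = 1.
Track Bezout coefficients alongside the remainders: start with r₀ = 530 = a·1 + b·0 (s = 1, t = 0) and r₁ = 317 = a·0 + b·1 (s = 0, t = 1); each new remainder r_{k+1} = r_{k-1} − q_k·r_k inherits s_{k+1} = s_{k-1} − q_k·s_k, t_{k+1} = t_{k-1} − q_k·t_k, so r_k = a·s_k + b·t_k at every step:
  q = 1: r = 213, s = 1 − 1·0 = 1, t = 0 − 1·1 = -1  (check: 530·1 + 317·(-1) = 213)
  q = 1: r = 104, s = 0 − 1·1 = -1, t = 1 − 1·(-1) = 2  (check: 530·(-1) + 317·2 = 104)
  q = 2: r = 5, s = 1 − 2·(-1) = 3, t = -1 − 2·2 = -5  (check: 530·3 + 317·(-5) = 5)
  q = 20: r = 4, s = -1 − 20·3 = -61, t = 2 − 20·(-5) = 102  (check: 530·(-61) + 317·102 = 4)
  q = 1: r = 1, s = 3 − 1·(-61) = 64, t = -5 − 1·102 = -107  (check: 530·64 + 317·(-107) = 1)
The row with r = 1 (the gcd) gives the Bezout coefficients s = 64, t = -107.
Result: 530 · (64) + 317 · (-107) = 1.

gcd(530, 317) = 1; s = 64, t = -107 (check: 530·64 + 317·(-107) = 1).


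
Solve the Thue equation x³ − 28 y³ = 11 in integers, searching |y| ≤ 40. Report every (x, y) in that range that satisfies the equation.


The equation is x³ - 28y³ = 11. For fixed y, x³ = 28·y³ + 11, so a solution requires the RHS to be a perfect cube.
Strategy: iterate y from -40 to 40, compute RHS = 28·y³ + 11, and check whether it is a (positive or negative) perfect cube.
Check small values of y:
  y = 0: RHS = 11 is not a perfect cube.
  y = 1: RHS = 39 is not a perfect cube.
  y = -1: RHS = -17 is not a perfect cube.
  y = 2: RHS = 235 is not a perfect cube.
  y = -2: RHS = -213 is not a perfect cube.
  y = 3: RHS = 767 is not a perfect cube.
  y = -3: RHS = -745 is not a perfect cube.
Continuing the search up to |y| = 40 finds no solutions either.
No (x, y) in the scanned range satisfies the equation.

No integer solutions with |y| ≤ 40.


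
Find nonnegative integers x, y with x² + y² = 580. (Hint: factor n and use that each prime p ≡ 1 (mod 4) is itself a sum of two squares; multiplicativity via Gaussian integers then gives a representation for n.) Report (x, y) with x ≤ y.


Step 1: Factor n = 580 = 2^2 · 5 · 29.
Step 2: Check the mod-4 condition on each prime factor: 2 = 2 (special); 5 ≡ 1 (mod 4), exponent 1; 29 ≡ 1 (mod 4), exponent 1.
All primes ≡ 3 (mod 4) appear to even exponent (or don't appear), so by the two-squares theorem n IS expressible as a sum of two squares.
Step 3: Build a representation. Group n = k² · m with k = 2 and m = 5 · 29 = 145 (a product of primes ≡ 1 (mod 4)); a representation of m scales to one of n via (k·x)² + (k·y)² = k²(x² + y²). Each prime p ≡ 1 (mod 4) is itself a sum of two squares; find a² by testing p − a² for a perfect square:
  5: 5 − 1² = 4 = 2² ⇒ 5 = 1² + 2².
  29: 29 − 1² = 28, 29 − 2² = 25 = 5² ⇒ 29 = 2² + 5².
  Combine using the Brahmagupta–Fibonacci identity (a² + b²)(c² + d²) = (ac − bd)² + (ad + bc)² = (ac + bd)² + (ad − bc)²:
  5 · 29 = 145: from (1² + 2²)(2² + 5²), take (1·2 − 2·5, 1·5 + 2·2) = (2 − 10, 5 + 4) = (-8, 9); dropping signs (only squares matter) gives (8, 9); check 8² + 9² = 64 + 81 = 145 ✓.
  Scale by k = 2: (2·8, 2·9) = (16, 18).
Step 4: Order so x ≤ y and verify: 16² + 18² = 256 + 324 = 580 = n. ✓

n = 580 = 16² + 18² (one valid representation with x ≤ y).


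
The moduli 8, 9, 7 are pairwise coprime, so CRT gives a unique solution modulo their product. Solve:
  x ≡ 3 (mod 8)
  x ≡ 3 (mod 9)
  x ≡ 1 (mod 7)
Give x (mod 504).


Moduli 8, 9, 7 are pairwise coprime; by CRT there is a unique solution modulo M = 8 · 9 · 7 = 504.
Solve pairwise, accumulating the modulus:
  Start with x ≡ 3 (mod 8).
  Combine with x ≡ 3 (mod 9): since gcd(8, 9) = 1, we get a unique residue mod 72.
    Write x = 3 + 8·t and substitute into x ≡ 3 (mod 9): 8·t ≡ 3 − 3 = 0 (mod 9).
    The inverse of 8 mod 9 is 8 (since 8·8 = 64 = 7·9 + 1), so t ≡ 8·0 = 0 ≡ 0 (mod 9).
    Then x = 3 + 8·0 = 3, valid modulo lcm(8, 9) = 72: x ≡ 3 (mod 72).
  Combine with x ≡ 1 (mod 7): since gcd(72, 7) = 1, we get a unique residue mod 504.
    Write x = 3 + 72·t and substitute into x ≡ 1 (mod 7): 72·t ≡ 1 − 3 = -2 (mod 7).
    Reduce coefficients mod 7: 2·t ≡ 5 (mod 7).
    The inverse of 2 mod 7 is 4 (since 2·4 = 8 = 1·7 + 1), so t ≡ 4·5 = 20 ≡ 6 (mod 7).
    Then x = 3 + 72·6 = 435, valid modulo lcm(72, 7) = 504: x ≡ 435 (mod 504).
Verify: 435 mod 8 = 3 ✓, 435 mod 9 = 3 ✓, 435 mod 7 = 1 ✓.

x ≡ 435 (mod 504).


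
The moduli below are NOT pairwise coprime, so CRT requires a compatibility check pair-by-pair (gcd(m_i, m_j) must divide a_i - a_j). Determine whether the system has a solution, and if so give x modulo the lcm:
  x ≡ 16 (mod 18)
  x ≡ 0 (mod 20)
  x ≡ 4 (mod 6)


Moduli 18, 20, 6 are not pairwise coprime, so CRT works modulo lcm(m_i) when all pairwise compatibility conditions hold.
Pairwise compatibility: gcd(m_i, m_j) must divide a_i - a_j for every pair.
Merge one congruence at a time:
  Start: x ≡ 16 (mod 18).
  Combine with x ≡ 0 (mod 20): gcd(18, 20) = 2; 0 - 16 = -16, which IS divisible by 2, so compatible.
    Write x = 16 + 18·t and substitute into x ≡ 0 (mod 20): 18·t ≡ 0 − 16 = -16 (mod 20).
    Divide the congruence (and modulus) by g = 2: 9·t ≡ -8 (mod 10).
    Reduce coefficients mod 10: 9·t ≡ 2 (mod 10).
    The inverse of 9 mod 10 is 9 (since 9·9 = 81 = 8·10 + 1), so t ≡ 9·2 = 18 ≡ 8 (mod 10).
    Then x = 16 + 18·8 = 160, valid modulo lcm(18, 20) = 180: x ≡ 160 (mod 180).
  Combine with x ≡ 4 (mod 6): gcd(180, 6) = 6; 4 - 160 = -156, which IS divisible by 6, so compatible.
    Write x = 160 + 180·t and substitute into x ≡ 4 (mod 6): 180·t ≡ 4 − 160 = -156 (mod 6).
    Divide the congruence (and modulus) by g = 6: 30·t ≡ -26 (mod 1).
    Modulo 1 every t works; take t = 0.
    Then x = 160 + 180·0 = 160, valid modulo lcm(180, 6) = 180: x ≡ 160 (mod 180).
Verify: 160 mod 18 = 16, 160 mod 20 = 0, 160 mod 6 = 4.

x ≡ 160 (mod 180).


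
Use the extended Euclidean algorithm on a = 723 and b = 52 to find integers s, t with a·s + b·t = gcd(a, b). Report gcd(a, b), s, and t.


Euclidean algorithm on (723, 52) — divide until remainder is 0:
  723 = 13 · 52 + 47
  52 = 1 · 47 + 5
  47 = 9 · 5 + 2
  5 = 2 · 2 + 1
  2 = 2 · 1 + 0
gcd(723, 52) = 1.
Track Bezout coefficients alongside the remainders: start with r₀ = 723 = a·1 + b·0 (s = 1, t = 0) and r₁ = 52 = a·0 + b·1 (s = 0, t = 1); each new remainder r_{k+1} = r_{k-1} − q_k·r_k inherits s_{k+1} = s_{k-1} − q_k·s_k, t_{k+1} = t_{k-1} − q_k·t_k, so r_k = a·s_k + b·t_k at every step:
  q = 13: r = 47, s = 1 − 13·0 = 1, t = 0 − 13·1 = -13  (check: 723·1 + 52·(-13) = 47)
  q = 1: r = 5, s = 0 − 1·1 = -1, t = 1 − 1·(-13) = 14  (check: 723·(-1) + 52·14 = 5)
  q = 9: r = 2, s = 1 − 9·(-1) = 10, t = -13 − 9·14 = -139  (check: 723·10 + 52·(-139) = 2)
  q = 2: r = 1, s = -1 − 2·10 = -21, t = 14 − 2·(-139) = 292  (check: 723·(-21) + 52·292 = 1)
The row with r = 1 (the gcd) gives the Bezout coefficients s = -21, t = 292.
Result: 723 · (-21) + 52 · (292) = 1.

gcd(723, 52) = 1; s = -21, t = 292 (check: 723·(-21) + 52·292 = 1).


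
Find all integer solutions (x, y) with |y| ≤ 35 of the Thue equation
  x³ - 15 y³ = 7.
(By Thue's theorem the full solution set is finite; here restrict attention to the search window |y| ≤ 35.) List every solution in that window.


The equation is x³ - 15y³ = 7. For fixed y, x³ = 15·y³ + 7, so a solution requires the RHS to be a perfect cube.
Strategy: iterate y from -35 to 35, compute RHS = 15·y³ + 7, and check whether it is a (positive or negative) perfect cube.
Check small values of y:
  y = 0: RHS = 7 is not a perfect cube.
  y = 1: RHS = 22 is not a perfect cube.
  y = -1: RHS = -8 = (-2)³ ⇒ x = -2 works.
  y = 2: RHS = 127 is not a perfect cube.
  y = -2: RHS = -113 is not a perfect cube.
  y = 3: RHS = 412 is not a perfect cube.
  y = -3: RHS = -398 is not a perfect cube.
Continuing the search up to |y| = 35 finds no further solutions beyond those listed.
Collected solutions: (-2, -1).

Solutions (with |y| ≤ 35): (-2, -1).


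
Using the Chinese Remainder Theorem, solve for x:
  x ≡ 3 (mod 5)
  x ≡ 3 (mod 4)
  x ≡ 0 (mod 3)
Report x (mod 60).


Moduli 5, 4, 3 are pairwise coprime; by CRT there is a unique solution modulo M = 5 · 4 · 3 = 60.
Solve pairwise, accumulating the modulus:
  Start with x ≡ 3 (mod 5).
  Combine with x ≡ 3 (mod 4): since gcd(5, 4) = 1, we get a unique residue mod 20.
    Write x = 3 + 5·t and substitute into x ≡ 3 (mod 4): 5·t ≡ 3 − 3 = 0 (mod 4).
    Reduce coefficients mod 4: 1·t ≡ 0 (mod 4).
    So t ≡ 0 (mod 4).
    Then x = 3 + 5·0 = 3, valid modulo lcm(5, 4) = 20: x ≡ 3 (mod 20).
  Combine with x ≡ 0 (mod 3): since gcd(20, 3) = 1, we get a unique residue mod 60.
    Write x = 3 + 20·t and substitute into x ≡ 0 (mod 3): 20·t ≡ 0 − 3 = -3 (mod 3).
    Reduce coefficients mod 3: 2·t ≡ 0 (mod 3).
    The inverse of 2 mod 3 is 2 (since 2·2 = 4 = 1·3 + 1), so t ≡ 2·0 = 0 ≡ 0 (mod 3).
    Then x = 3 + 20·0 = 3, valid modulo lcm(20, 3) = 60: x ≡ 3 (mod 60).
Verify: 3 mod 5 = 3 ✓, 3 mod 4 = 3 ✓, 3 mod 3 = 0 ✓.

x ≡ 3 (mod 60).


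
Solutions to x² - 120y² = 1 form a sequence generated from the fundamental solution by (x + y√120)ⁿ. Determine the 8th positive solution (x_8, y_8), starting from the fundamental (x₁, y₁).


Step 1: Find the fundamental solution (x₁, y₁) of x² - 120y² = 1.
  Expand √120 as a continued fraction. a₀ = ⌊√120⌋ = 10; iterate m_{k+1} = d_k·a_k − m_k, d_{k+1} = (120 − m_{k+1}²)/d_k, a_{k+1} = ⌊(a₀ + m_{k+1})/d_{k+1}⌋ (starting m₀ = 0, d₀ = 1), with convergents p_k = a_k·p_{k-1} + p_{k-2}, q_k = a_k·q_{k-1} + q_{k-2} (p₋₁ = 1, q₋₁ = 0):
  k = 0: a₀ = 10; p₀/q₀ = 10/1; p₀² − 120·q₀² = 100 − 120 = -20.
  k = 1: m = 10, d = 20, a = ⌊(10 + 10)/20⌋ = 1; p/q = (1·10 + 1)/(1·1 + 0) = 11/1; p² − 120·q² = 121 − 120 = 1.
  The first convergent with p² − 120·q² = 1 gives the fundamental solution (x₁, y₁) = (11, 1).
Step 2: Apply the recurrence (x_{n+1}, y_{n+1}) = (x₁x_n + 120y₁y_n, x₁y_n + y₁x_n) repeatedly.
  From (x_1, y_1) = (11, 1): x_2 = 11·11 + 120·1·1 = 241; y_2 = 11·1 + 1·11 = 22.
  From (x_2, y_2) = (241, 22): x_3 = 11·241 + 120·1·22 = 5291; y_3 = 11·22 + 1·241 = 483.
  From (x_3, y_3) = (5291, 483): x_4 = 11·5291 + 120·1·483 = 116161; y_4 = 11·483 + 1·5291 = 10604.
  From (x_4, y_4) = (116161, 10604): x_5 = 11·116161 + 120·1·10604 = 2550251; y_5 = 11·10604 + 1·116161 = 232805.
  From (x_5, y_5) = (2550251, 232805): x_6 = 11·2550251 + 120·1·232805 = 55989361; y_6 = 11·232805 + 1·2550251 = 5111106.
  From (x_6, y_6) = (55989361, 5111106): x_7 = 11·55989361 + 120·1·5111106 = 1229215691; y_7 = 11·5111106 + 1·55989361 = 112211527.
  From (x_7, y_7) = (1229215691, 112211527): x_8 = 11·1229215691 + 120·1·112211527 = 26986755841; y_8 = 11·112211527 + 1·1229215691 = 2463542488.
Step 3: Verify x_8² - 120·y_8² = 728284990821747617281 - 728284990821747617280 = 1 (should be 1). ✓

(x_1, y_1) = (11, 1); (x_8, y_8) = (26986755841, 2463542488).


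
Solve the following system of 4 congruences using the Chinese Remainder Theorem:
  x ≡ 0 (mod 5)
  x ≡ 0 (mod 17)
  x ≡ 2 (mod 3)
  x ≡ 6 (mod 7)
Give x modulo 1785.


Product of moduli M = 5 · 17 · 3 · 7 = 1785.
Merge one congruence at a time:
  Start: x ≡ 0 (mod 5).
  Combine with x ≡ 0 (mod 17); new modulus lcm = 85.
    Write x = 0 + 5·t and substitute into x ≡ 0 (mod 17): 5·t ≡ 0 − 0 = 0 (mod 17).
    The inverse of 5 mod 17 is 7 (since 5·7 = 35 = 2·17 + 1), so t ≡ 7·0 = 0 ≡ 0 (mod 17).
    Then x = 0 + 5·0 = 0, valid modulo lcm(5, 17) = 85: x ≡ 0 (mod 85).
  Combine with x ≡ 2 (mod 3); new modulus lcm = 255.
    Write x = 0 + 85·t and substitute into x ≡ 2 (mod 3): 85·t ≡ 2 − 0 = 2 (mod 3).
    Reduce coefficients mod 3: 1·t ≡ 2 (mod 3).
    So t ≡ 2 (mod 3).
    Then x = 0 + 85·2 = 170, valid modulo lcm(85, 3) = 255: x ≡ 170 (mod 255).
  Combine with x ≡ 6 (mod 7); new modulus lcm = 1785.
    Write x = 170 + 255·t and substitute into x ≡ 6 (mod 7): 255·t ≡ 6 − 170 = -164 (mod 7).
    Reduce coefficients mod 7: 3·t ≡ 4 (mod 7).
    The inverse of 3 mod 7 is 5 (since 3·5 = 15 = 2·7 + 1), so t ≡ 5·4 = 20 ≡ 6 (mod 7).
    Then x = 170 + 255·6 = 1700, valid modulo lcm(255, 7) = 1785: x ≡ 1700 (mod 1785).
Verify against each original: 1700 mod 5 = 0, 1700 mod 17 = 0, 1700 mod 3 = 2, 1700 mod 7 = 6.

x ≡ 1700 (mod 1785).


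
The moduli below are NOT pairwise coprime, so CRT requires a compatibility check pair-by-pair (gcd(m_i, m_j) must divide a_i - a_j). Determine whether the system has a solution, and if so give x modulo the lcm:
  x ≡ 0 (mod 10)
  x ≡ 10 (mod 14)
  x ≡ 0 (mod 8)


Moduli 10, 14, 8 are not pairwise coprime, so CRT works modulo lcm(m_i) when all pairwise compatibility conditions hold.
Pairwise compatibility: gcd(m_i, m_j) must divide a_i - a_j for every pair.
Merge one congruence at a time:
  Start: x ≡ 0 (mod 10).
  Combine with x ≡ 10 (mod 14): gcd(10, 14) = 2; 10 - 0 = 10, which IS divisible by 2, so compatible.
    Write x = 0 + 10·t and substitute into x ≡ 10 (mod 14): 10·t ≡ 10 − 0 = 10 (mod 14).
    Divide the congruence (and modulus) by g = 2: 5·t ≡ 5 (mod 7).
    The inverse of 5 mod 7 is 3 (since 5·3 = 15 = 2·7 + 1), so t ≡ 3·5 = 15 ≡ 1 (mod 7).
    Then x = 0 + 10·1 = 10, valid modulo lcm(10, 14) = 70: x ≡ 10 (mod 70).
  Combine with x ≡ 0 (mod 8): gcd(70, 8) = 2; 0 - 10 = -10, which IS divisible by 2, so compatible.
    Write x = 10 + 70·t and substitute into x ≡ 0 (mod 8): 70·t ≡ 0 − 10 = -10 (mod 8).
    Divide the congruence (and modulus) by g = 2: 35·t ≡ -5 (mod 4).
    Reduce coefficients mod 4: 3·t ≡ 3 (mod 4).
    The inverse of 3 mod 4 is 3 (since 3·3 = 9 = 2·4 + 1), so t ≡ 3·3 = 9 ≡ 1 (mod 4).
    Then x = 10 + 70·1 = 80, valid modulo lcm(70, 8) = 280: x ≡ 80 (mod 280).
Verify: 80 mod 10 = 0, 80 mod 14 = 10, 80 mod 8 = 0.

x ≡ 80 (mod 280).


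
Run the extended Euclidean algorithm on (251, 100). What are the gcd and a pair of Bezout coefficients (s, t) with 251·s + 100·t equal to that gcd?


Euclidean algorithm on (251, 100) — divide until remainder is 0:
  251 = 2 · 100 + 51
  100 = 1 · 51 + 49
  51 = 1 · 49 + 2
  49 = 24 · 2 + 1
  2 = 2 · 1 + 0
gcd(251, 100) = 1.
Track Bezout coefficients alongside the remainders: start with r₀ = 251 = a·1 + b·0 (s = 1, t = 0) and r₁ = 100 = a·0 + b·1 (s = 0, t = 1); each new remainder r_{k+1} = r_{k-1} − q_k·r_k inherits s_{k+1} = s_{k-1} − q_k·s_k, t_{k+1} = t_{k-1} − q_k·t_k, so r_k = a·s_k + b·t_k at every step:
  q = 2: r = 51, s = 1 − 2·0 = 1, t = 0 − 2·1 = -2  (check: 251·1 + 100·(-2) = 51)
  q = 1: r = 49, s = 0 − 1·1 = -1, t = 1 − 1·(-2) = 3  (check: 251·(-1) + 100·3 = 49)
  q = 1: r = 2, s = 1 − 1·(-1) = 2, t = -2 − 1·3 = -5  (check: 251·2 + 100·(-5) = 2)
  q = 24: r = 1, s = -1 − 24·2 = -49, t = 3 − 24·(-5) = 123  (check: 251·(-49) + 100·123 = 1)
The row with r = 1 (the gcd) gives the Bezout coefficients s = -49, t = 123.
Result: 251 · (-49) + 100 · (123) = 1.

gcd(251, 100) = 1; s = -49, t = 123 (check: 251·(-49) + 100·123 = 1).


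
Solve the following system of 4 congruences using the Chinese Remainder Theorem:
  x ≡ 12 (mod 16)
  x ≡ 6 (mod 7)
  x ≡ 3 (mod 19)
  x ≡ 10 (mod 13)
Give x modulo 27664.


Product of moduli M = 16 · 7 · 19 · 13 = 27664.
Merge one congruence at a time:
  Start: x ≡ 12 (mod 16).
  Combine with x ≡ 6 (mod 7); new modulus lcm = 112.
    Write x = 12 + 16·t and substitute into x ≡ 6 (mod 7): 16·t ≡ 6 − 12 = -6 (mod 7).
    Reduce coefficients mod 7: 2·t ≡ 1 (mod 7).
    The inverse of 2 mod 7 is 4 (since 2·4 = 8 = 1·7 + 1), so t ≡ 4·1 = 4 ≡ 4 (mod 7).
    Then x = 12 + 16·4 = 76, valid modulo lcm(16, 7) = 112: x ≡ 76 (mod 112).
  Combine with x ≡ 3 (mod 19); new modulus lcm = 2128.
    Write x = 76 + 112·t and substitute into x ≡ 3 (mod 19): 112·t ≡ 3 − 76 = -73 (mod 19).
    Reduce coefficients mod 19: 17·t ≡ 3 (mod 19).
    The inverse of 17 mod 19 is 9 (since 17·9 = 153 = 8·19 + 1), so t ≡ 9·3 = 27 ≡ 8 (mod 19).
    Then x = 76 + 112·8 = 972, valid modulo lcm(112, 19) = 2128: x ≡ 972 (mod 2128).
  Combine with x ≡ 10 (mod 13); new modulus lcm = 27664.
    Write x = 972 + 2128·t and substitute into x ≡ 10 (mod 13): 2128·t ≡ 10 − 972 = -962 (mod 13).
    Reduce coefficients mod 13: 9·t ≡ 0 (mod 13).
    The inverse of 9 mod 13 is 3 (since 9·3 = 27 = 2·13 + 1), so t ≡ 3·0 = 0 ≡ 0 (mod 13).
    Then x = 972 + 2128·0 = 972, valid modulo lcm(2128, 13) = 27664: x ≡ 972 (mod 27664).
Verify against each original: 972 mod 16 = 12, 972 mod 7 = 6, 972 mod 19 = 3, 972 mod 13 = 10.

x ≡ 972 (mod 27664).


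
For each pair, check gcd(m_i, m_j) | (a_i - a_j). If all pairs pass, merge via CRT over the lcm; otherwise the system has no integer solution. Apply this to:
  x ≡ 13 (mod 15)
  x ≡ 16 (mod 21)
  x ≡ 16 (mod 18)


Moduli 15, 21, 18 are not pairwise coprime, so CRT works modulo lcm(m_i) when all pairwise compatibility conditions hold.
Pairwise compatibility: gcd(m_i, m_j) must divide a_i - a_j for every pair.
Merge one congruence at a time:
  Start: x ≡ 13 (mod 15).
  Combine with x ≡ 16 (mod 21): gcd(15, 21) = 3; 16 - 13 = 3, which IS divisible by 3, so compatible.
    Write x = 13 + 15·t and substitute into x ≡ 16 (mod 21): 15·t ≡ 16 − 13 = 3 (mod 21).
    Divide the congruence (and modulus) by g = 3: 5·t ≡ 1 (mod 7).
    The inverse of 5 mod 7 is 3 (since 5·3 = 15 = 2·7 + 1), so t ≡ 3·1 = 3 ≡ 3 (mod 7).
    Then x = 13 + 15·3 = 58, valid modulo lcm(15, 21) = 105: x ≡ 58 (mod 105).
  Combine with x ≡ 16 (mod 18): gcd(105, 18) = 3; 16 - 58 = -42, which IS divisible by 3, so compatible.
    Write x = 58 + 105·t and substitute into x ≡ 16 (mod 18): 105·t ≡ 16 − 58 = -42 (mod 18).
    Divide the congruence (and modulus) by g = 3: 35·t ≡ -14 (mod 6).
    Reduce coefficients mod 6: 5·t ≡ 4 (mod 6).
    The inverse of 5 mod 6 is 5 (since 5·5 = 25 = 4·6 + 1), so t ≡ 5·4 = 20 ≡ 2 (mod 6).
    Then x = 58 + 105·2 = 268, valid modulo lcm(105, 18) = 630: x ≡ 268 (mod 630).
Verify: 268 mod 15 = 13, 268 mod 21 = 16, 268 mod 18 = 16.

x ≡ 268 (mod 630).


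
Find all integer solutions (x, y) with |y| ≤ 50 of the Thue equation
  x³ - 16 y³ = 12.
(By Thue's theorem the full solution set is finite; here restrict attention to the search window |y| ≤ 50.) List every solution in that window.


The equation is x³ - 16y³ = 12. For fixed y, x³ = 16·y³ + 12, so a solution requires the RHS to be a perfect cube.
Strategy: iterate y from -50 to 50, compute RHS = 16·y³ + 12, and check whether it is a (positive or negative) perfect cube.
Check small values of y:
  y = 0: RHS = 12 is not a perfect cube.
  y = 1: RHS = 28 is not a perfect cube.
  y = -1: RHS = -4 is not a perfect cube.
  y = 2: RHS = 140 is not a perfect cube.
  y = -2: RHS = -116 is not a perfect cube.
  y = 3: RHS = 444 is not a perfect cube.
  y = -3: RHS = -420 is not a perfect cube.
Continuing the search up to |y| = 50 finds no solutions either.
No (x, y) in the scanned range satisfies the equation.

No integer solutions with |y| ≤ 50.


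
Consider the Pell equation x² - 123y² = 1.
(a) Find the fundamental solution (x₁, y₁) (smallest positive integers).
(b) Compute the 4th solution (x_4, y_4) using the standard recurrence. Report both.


Step 1: Find the fundamental solution (x₁, y₁) of x² - 123y² = 1.
  Expand √123 as a continued fraction. a₀ = ⌊√123⌋ = 11; iterate m_{k+1} = d_k·a_k − m_k, d_{k+1} = (123 − m_{k+1}²)/d_k, a_{k+1} = ⌊(a₀ + m_{k+1})/d_{k+1}⌋ (starting m₀ = 0, d₀ = 1), with convergents p_k = a_k·p_{k-1} + p_{k-2}, q_k = a_k·q_{k-1} + q_{k-2} (p₋₁ = 1, q₋₁ = 0):
  k = 0: a₀ = 11; p₀/q₀ = 11/1; p₀² − 123·q₀² = 121 − 123 = -2.
  k = 1: m = 11, d = 2, a = ⌊(11 + 11)/2⌋ = 11; p/q = (11·11 + 1)/(11·1 + 0) = 122/11; p² − 123·q² = 14884 − 14883 = 1.
  The first convergent with p² − 123·q² = 1 gives the fundamental solution (x₁, y₁) = (122, 11).
Step 2: Apply the recurrence (x_{n+1}, y_{n+1}) = (x₁x_n + 123y₁y_n, x₁y_n + y₁x_n) repeatedly.
  From (x_1, y_1) = (122, 11): x_2 = 122·122 + 123·11·11 = 29767; y_2 = 122·11 + 11·122 = 2684.
  From (x_2, y_2) = (29767, 2684): x_3 = 122·29767 + 123·11·2684 = 7263026; y_3 = 122·2684 + 11·29767 = 654885.
  From (x_3, y_3) = (7263026, 654885): x_4 = 122·7263026 + 123·11·654885 = 1772148577; y_4 = 122·654885 + 11·7263026 = 159789256.
Step 3: Verify x_4² - 123·y_4² = 3140510578963124929 - 3140510578963124928 = 1 (should be 1). ✓

(x_1, y_1) = (122, 11); (x_4, y_4) = (1772148577, 159789256).


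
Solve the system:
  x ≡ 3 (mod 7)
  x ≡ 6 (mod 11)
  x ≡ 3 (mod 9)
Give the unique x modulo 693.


Moduli 7, 11, 9 are pairwise coprime; by CRT there is a unique solution modulo M = 7 · 11 · 9 = 693.
Solve pairwise, accumulating the modulus:
  Start with x ≡ 3 (mod 7).
  Combine with x ≡ 6 (mod 11): since gcd(7, 11) = 1, we get a unique residue mod 77.
    Write x = 3 + 7·t and substitute into x ≡ 6 (mod 11): 7·t ≡ 6 − 3 = 3 (mod 11).
    The inverse of 7 mod 11 is 8 (since 7·8 = 56 = 5·11 + 1), so t ≡ 8·3 = 24 ≡ 2 (mod 11).
    Then x = 3 + 7·2 = 17, valid modulo lcm(7, 11) = 77: x ≡ 17 (mod 77).
  Combine with x ≡ 3 (mod 9): since gcd(77, 9) = 1, we get a unique residue mod 693.
    Write x = 17 + 77·t and substitute into x ≡ 3 (mod 9): 77·t ≡ 3 − 17 = -14 (mod 9).
    Reduce coefficients mod 9: 5·t ≡ 4 (mod 9).
    The inverse of 5 mod 9 is 2 (since 5·2 = 10 = 1·9 + 1), so t ≡ 2·4 = 8 ≡ 8 (mod 9).
    Then x = 17 + 77·8 = 633, valid modulo lcm(77, 9) = 693: x ≡ 633 (mod 693).
Verify: 633 mod 7 = 3 ✓, 633 mod 11 = 6 ✓, 633 mod 9 = 3 ✓.

x ≡ 633 (mod 693).


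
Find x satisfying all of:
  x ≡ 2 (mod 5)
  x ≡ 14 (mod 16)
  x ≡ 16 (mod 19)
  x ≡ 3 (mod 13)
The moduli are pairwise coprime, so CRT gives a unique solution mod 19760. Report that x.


Product of moduli M = 5 · 16 · 19 · 13 = 19760.
Merge one congruence at a time:
  Start: x ≡ 2 (mod 5).
  Combine with x ≡ 14 (mod 16); new modulus lcm = 80.
    Write x = 2 + 5·t and substitute into x ≡ 14 (mod 16): 5·t ≡ 14 − 2 = 12 (mod 16).
    The inverse of 5 mod 16 is 13 (since 5·13 = 65 = 4·16 + 1), so t ≡ 13·12 = 156 ≡ 12 (mod 16).
    Then x = 2 + 5·12 = 62, valid modulo lcm(5, 16) = 80: x ≡ 62 (mod 80).
  Combine with x ≡ 16 (mod 19); new modulus lcm = 1520.
    Write x = 62 + 80·t and substitute into x ≡ 16 (mod 19): 80·t ≡ 16 − 62 = -46 (mod 19).
    Reduce coefficients mod 19: 4·t ≡ 11 (mod 19).
    The inverse of 4 mod 19 is 5 (since 4·5 = 20 = 1·19 + 1), so t ≡ 5·11 = 55 ≡ 17 (mod 19).
    Then x = 62 + 80·17 = 1422, valid modulo lcm(80, 19) = 1520: x ≡ 1422 (mod 1520).
  Combine with x ≡ 3 (mod 13); new modulus lcm = 19760.
    Write x = 1422 + 1520·t and substitute into x ≡ 3 (mod 13): 1520·t ≡ 3 − 1422 = -1419 (mod 13).
    Reduce coefficients mod 13: 12·t ≡ 11 (mod 13).
    The inverse of 12 mod 13 is 12 (since 12·12 = 144 = 11·13 + 1), so t ≡ 12·11 = 132 ≡ 2 (mod 13).
    Then x = 1422 + 1520·2 = 4462, valid modulo lcm(1520, 13) = 19760: x ≡ 4462 (mod 19760).
Verify against each original: 4462 mod 5 = 2, 4462 mod 16 = 14, 4462 mod 19 = 16, 4462 mod 13 = 3.

x ≡ 4462 (mod 19760).


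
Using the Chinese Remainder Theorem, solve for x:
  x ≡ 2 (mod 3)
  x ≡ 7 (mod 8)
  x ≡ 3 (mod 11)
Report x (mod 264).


Moduli 3, 8, 11 are pairwise coprime; by CRT there is a unique solution modulo M = 3 · 8 · 11 = 264.
Solve pairwise, accumulating the modulus:
  Start with x ≡ 2 (mod 3).
  Combine with x ≡ 7 (mod 8): since gcd(3, 8) = 1, we get a unique residue mod 24.
    Write x = 2 + 3·t and substitute into x ≡ 7 (mod 8): 3·t ≡ 7 − 2 = 5 (mod 8).
    The inverse of 3 mod 8 is 3 (since 3·3 = 9 = 1·8 + 1), so t ≡ 3·5 = 15 ≡ 7 (mod 8).
    Then x = 2 + 3·7 = 23, valid modulo lcm(3, 8) = 24: x ≡ 23 (mod 24).
  Combine with x ≡ 3 (mod 11): since gcd(24, 11) = 1, we get a unique residue mod 264.
    Write x = 23 + 24·t and substitute into x ≡ 3 (mod 11): 24·t ≡ 3 − 23 = -20 (mod 11).
    Reduce coefficients mod 11: 2·t ≡ 2 (mod 11).
    The inverse of 2 mod 11 is 6 (since 2·6 = 12 = 1·11 + 1), so t ≡ 6·2 = 12 ≡ 1 (mod 11).
    Then x = 23 + 24·1 = 47, valid modulo lcm(24, 11) = 264: x ≡ 47 (mod 264).
Verify: 47 mod 3 = 2 ✓, 47 mod 8 = 7 ✓, 47 mod 11 = 3 ✓.

x ≡ 47 (mod 264).


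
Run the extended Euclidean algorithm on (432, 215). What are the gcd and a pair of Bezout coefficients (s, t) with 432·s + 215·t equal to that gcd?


Euclidean algorithm on (432, 215) — divide until remainder is 0:
  432 = 2 · 215 + 2
  215 = 107 · 2 + 1
  2 = 2 · 1 + 0
gcd(432, 215) = 1.
Track Bezout coefficients alongside the remainders: start with r₀ = 432 = a·1 + b·0 (s = 1, t = 0) and r₁ = 215 = a·0 + b·1 (s = 0, t = 1); each new remainder r_{k+1} = r_{k-1} − q_k·r_k inherits s_{k+1} = s_{k-1} − q_k·s_k, t_{k+1} = t_{k-1} − q_k·t_k, so r_k = a·s_k + b·t_k at every step:
  q = 2: r = 2, s = 1 − 2·0 = 1, t = 0 − 2·1 = -2  (check: 432·1 + 215·(-2) = 2)
  q = 107: r = 1, s = 0 − 107·1 = -107, t = 1 − 107·(-2) = 215  (check: 432·(-107) + 215·215 = 1)
The row with r = 1 (the gcd) gives the Bezout coefficients s = -107, t = 215.
Result: 432 · (-107) + 215 · (215) = 1.

gcd(432, 215) = 1; s = -107, t = 215 (check: 432·(-107) + 215·215 = 1).


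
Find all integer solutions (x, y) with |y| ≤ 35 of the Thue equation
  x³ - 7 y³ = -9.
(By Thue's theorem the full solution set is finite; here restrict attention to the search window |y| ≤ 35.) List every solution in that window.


The equation is x³ - 7y³ = -9. For fixed y, x³ = 7·y³ − 9, so a solution requires the RHS to be a perfect cube.
Strategy: iterate y from -35 to 35, compute RHS = 7·y³ − 9, and check whether it is a (positive or negative) perfect cube.
Check small values of y:
  y = 0: RHS = -9 is not a perfect cube.
  y = 1: RHS = -2 is not a perfect cube.
  y = -1: RHS = -16 is not a perfect cube.
  y = 2: RHS = 47 is not a perfect cube.
  y = -2: RHS = -65 is not a perfect cube.
  y = 3: RHS = 180 is not a perfect cube.
  y = -3: RHS = -198 is not a perfect cube.
Continuing the search up to |y| = 35 finds no solutions either.
No (x, y) in the scanned range satisfies the equation.

No integer solutions with |y| ≤ 35.


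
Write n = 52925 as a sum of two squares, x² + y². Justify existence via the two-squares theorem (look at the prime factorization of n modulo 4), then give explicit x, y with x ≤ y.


Step 1: Factor n = 52925 = 5^2 · 29 · 73.
Step 2: Check the mod-4 condition on each prime factor: 5 ≡ 1 (mod 4), exponent 2; 29 ≡ 1 (mod 4), exponent 1; 73 ≡ 1 (mod 4), exponent 1.
All primes ≡ 3 (mod 4) appear to even exponent (or don't appear), so by the two-squares theorem n IS expressible as a sum of two squares.
Step 3: Build a representation. Group n = k² · m with k = 5 and m = 29 · 73 = 2117 (a product of primes ≡ 1 (mod 4)); a representation of m scales to one of n via (k·x)² + (k·y)² = k²(x² + y²). Each prime p ≡ 1 (mod 4) is itself a sum of two squares; find a² by testing p − a² for a perfect square:
  29: 29 − 1² = 28, 29 − 2² = 25 = 5² ⇒ 29 = 2² + 5².
  73: 73 − 1² = 72, 73 − 2² = 69, 73 − 3² = 64 = 8² ⇒ 73 = 3² + 8².
  Combine using the Brahmagupta–Fibonacci identity (a² + b²)(c² + d²) = (ac − bd)² + (ad + bc)² = (ac + bd)² + (ad − bc)²:
  29 · 73 = 2117: from (2² + 5²)(3² + 8²), take (2·3 − 5·8, 2·8 + 5·3) = (6 − 40, 16 + 15) = (-34, 31); dropping signs (only squares matter) gives (34, 31); check 34² + 31² = 1156 + 961 = 2117 ✓.
  Scale by k = 5: (5·34, 5·31) = (170, 155).
Step 4: Order so x ≤ y and verify: 155² + 170² = 24025 + 28900 = 52925 = n. ✓

n = 52925 = 155² + 170² (one valid representation with x ≤ y).


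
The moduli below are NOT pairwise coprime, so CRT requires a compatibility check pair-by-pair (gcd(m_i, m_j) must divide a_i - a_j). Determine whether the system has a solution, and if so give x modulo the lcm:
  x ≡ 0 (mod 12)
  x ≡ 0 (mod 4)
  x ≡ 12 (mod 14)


Moduli 12, 4, 14 are not pairwise coprime, so CRT works modulo lcm(m_i) when all pairwise compatibility conditions hold.
Pairwise compatibility: gcd(m_i, m_j) must divide a_i - a_j for every pair.
Merge one congruence at a time:
  Start: x ≡ 0 (mod 12).
  Combine with x ≡ 0 (mod 4): gcd(12, 4) = 4; 0 - 0 = 0, which IS divisible by 4, so compatible.
    Write x = 0 + 12·t and substitute into x ≡ 0 (mod 4): 12·t ≡ 0 − 0 = 0 (mod 4).
    Divide the congruence (and modulus) by g = 4: 3·t ≡ 0 (mod 1).
    Modulo 1 every t works; take t = 0.
    Then x = 0 + 12·0 = 0, valid modulo lcm(12, 4) = 12: x ≡ 0 (mod 12).
  Combine with x ≡ 12 (mod 14): gcd(12, 14) = 2; 12 - 0 = 12, which IS divisible by 2, so compatible.
    Write x = 0 + 12·t and substitute into x ≡ 12 (mod 14): 12·t ≡ 12 − 0 = 12 (mod 14).
    Divide the congruence (and modulus) by g = 2: 6·t ≡ 6 (mod 7).
    The inverse of 6 mod 7 is 6 (since 6·6 = 36 = 5·7 + 1), so t ≡ 6·6 = 36 ≡ 1 (mod 7).
    Then x = 0 + 12·1 = 12, valid modulo lcm(12, 14) = 84: x ≡ 12 (mod 84).
Verify: 12 mod 12 = 0, 12 mod 4 = 0, 12 mod 14 = 12.

x ≡ 12 (mod 84).
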